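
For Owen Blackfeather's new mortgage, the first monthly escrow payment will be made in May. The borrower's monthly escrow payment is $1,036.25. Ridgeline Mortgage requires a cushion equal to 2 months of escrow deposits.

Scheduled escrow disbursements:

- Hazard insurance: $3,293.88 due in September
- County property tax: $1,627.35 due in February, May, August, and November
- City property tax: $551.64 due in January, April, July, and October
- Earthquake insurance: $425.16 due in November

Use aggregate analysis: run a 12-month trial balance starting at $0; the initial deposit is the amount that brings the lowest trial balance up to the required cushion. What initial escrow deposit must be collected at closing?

$4,523.12

Cushion = 2 × $1,036.25 = $2,072.50
Trial balance (start $0, +$1,036.25 each month, − disbursements):
  May: +$1,036.25 − $1,627.35 → -$591.10
  Jun: +$1,036.25 → $445.15
  Jul: +$1,036.25 − $551.64 → $929.76
  Aug: +$1,036.25 − $1,627.35 → $338.66
  Sep: +$1,036.25 − $3,293.88 → -$1,918.97
  Oct: +$1,036.25 − $551.64 → -$1,434.36
  Nov: +$1,036.25 − $2,052.51 → -$2,450.62
  Dec: +$1,036.25 → -$1,414.37
  Jan: +$1,036.25 − $551.64 → -$929.76
  Feb: +$1,036.25 − $1,627.35 → -$1,520.86
  Mar: +$1,036.25 → -$484.61
  Apr: +$1,036.25 − $551.64 → $0.00
Lowest trial balance = -$2,450.62 (Nov)
Initial deposit = cushion − low point = $2,072.50 − (-$2,450.62) = $4,523.12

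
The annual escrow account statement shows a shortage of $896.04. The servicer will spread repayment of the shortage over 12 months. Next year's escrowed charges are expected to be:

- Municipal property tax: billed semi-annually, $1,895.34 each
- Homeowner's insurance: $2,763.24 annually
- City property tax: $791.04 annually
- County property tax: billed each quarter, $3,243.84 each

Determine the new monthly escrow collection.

$1,768.03

Municipal property tax: $1,895.34 × 2 = $3,790.68
Homeowner's insurance: $2,763.24
City property tax: $791.04
County property tax: $3,243.84 × 4 = $12,975.36
Annual escrow total = $3,790.68 + $2,763.24 + $791.04 + $12,975.36 = $20,320.32
Monthly = $20,320.32 ÷ 12 = $1,693.36
Shortage per month = $896.04 / 12 = $74.67
Adjusted monthly = $1,693.36 + $74.67 = $1,768.03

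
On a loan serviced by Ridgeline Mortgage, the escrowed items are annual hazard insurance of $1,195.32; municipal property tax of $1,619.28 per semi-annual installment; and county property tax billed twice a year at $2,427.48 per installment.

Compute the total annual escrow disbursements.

$9,288.84

Hazard insurance — $1,195.32
Municipal property tax — $1,619.28 × 2 = $3,238.56
County property tax — $2,427.48 × 2 = $4,854.96
Total per year = $9,288.84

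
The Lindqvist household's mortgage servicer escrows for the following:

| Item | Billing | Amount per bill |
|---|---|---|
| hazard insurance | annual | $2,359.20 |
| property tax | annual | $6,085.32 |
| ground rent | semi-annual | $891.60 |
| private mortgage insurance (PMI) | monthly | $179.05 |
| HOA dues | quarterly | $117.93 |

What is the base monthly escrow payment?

$1,070.67

Hazard insurance — $2,359.20
Property tax — $6,085.32
Ground rent — $891.60 × 2 = $1,783.20
Private mortgage insurance (PMI) — $179.05 × 12 = $2,148.60
HOA dues — $117.93 × 4 = $471.72
Total per year = $2,359.20 + $6,085.32 + $1,783.20 + $2,148.60 + $471.72 = $12,848.04
Per month = $12,848.04 / 12 = $1,070.67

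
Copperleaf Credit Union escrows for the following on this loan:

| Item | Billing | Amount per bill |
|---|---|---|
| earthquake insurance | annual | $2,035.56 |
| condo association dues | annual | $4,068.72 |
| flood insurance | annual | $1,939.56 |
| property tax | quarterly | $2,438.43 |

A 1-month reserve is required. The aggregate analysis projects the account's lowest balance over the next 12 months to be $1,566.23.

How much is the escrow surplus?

$83.10

Earthquake insurance = $2,035.56 annually
Condo association dues = $4,068.72 annually
Flood insurance = $1,939.56 annually
Property tax = $2,438.43 × 4 = $9,753.72 annually
Annual escrow total = $2,035.56 + $4,068.72 + $1,939.56 + $9,753.72 = $17,797.56
Monthly escrow = $17,797.56 / 12 = $1,483.13
Required cushion = 1 × $1,483.13 = $1,483.13
Excess over cushion: $1,566.23 − $1,483.13 = $83.10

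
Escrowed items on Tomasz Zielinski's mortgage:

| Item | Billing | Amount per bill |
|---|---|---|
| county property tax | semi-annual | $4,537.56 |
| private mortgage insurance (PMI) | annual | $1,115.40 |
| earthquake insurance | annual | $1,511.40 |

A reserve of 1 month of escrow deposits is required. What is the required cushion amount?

$975.16

County property tax: $4,537.56 × 2 = $9,075.12
Private mortgage insurance (PMI): $1,115.40
Earthquake insurance: $1,511.40
Total annual escrow = $9,075.12 + $1,115.40 + $1,511.40 = $11,701.92
Monthly escrow = $11,701.92 ÷ 12 = $975.16
Required cushion = 1 × $975.16 = $975.16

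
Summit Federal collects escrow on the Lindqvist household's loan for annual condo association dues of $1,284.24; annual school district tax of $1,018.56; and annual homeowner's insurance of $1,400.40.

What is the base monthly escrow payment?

$308.60

Condo association dues — $1,284.24 per year
School district tax — $1,018.56 per year
Homeowner's insurance — $1,400.40 per year
Yearly total = $1,284.24 + $1,018.56 + $1,400.40 = $3,703.20
Per month = $3,703.20 / 12 = $308.60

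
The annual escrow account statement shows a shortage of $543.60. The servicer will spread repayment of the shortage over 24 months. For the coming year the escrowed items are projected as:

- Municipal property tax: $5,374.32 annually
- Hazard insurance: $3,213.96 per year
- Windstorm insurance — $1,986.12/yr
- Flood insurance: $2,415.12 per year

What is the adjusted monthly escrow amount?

Municipal property tax — $5,374.32/yr
Hazard insurance — $3,213.96/yr
Windstorm insurance — $1,986.12/yr
Flood insurance — $2,415.12/yr
Combined annual = $12,989.52
Monthly escrow = $12,989.52 / 12 = $1,082.46
Monthly shortage recovery: $543.60 / 24 = $22.65
Adjusted monthly = $1,082.46 + $22.65 = $1,105.11

$1,105.11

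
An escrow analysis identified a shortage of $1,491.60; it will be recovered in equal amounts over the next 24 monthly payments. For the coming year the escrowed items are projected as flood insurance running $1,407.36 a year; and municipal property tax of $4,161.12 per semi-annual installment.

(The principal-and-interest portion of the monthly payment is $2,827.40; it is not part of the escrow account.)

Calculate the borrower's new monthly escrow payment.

$872.95

Flood insurance: $1,407.36 per year
Municipal property tax: $4,161.12 × 2 = $8,322.24 per year
Yearly total = $9,729.60
Per month = $9,729.60 ÷ 12 = $810.80
Monthly shortage recovery: $1,491.60 / 24 = $62.15
Adjusted monthly = $810.80 + $62.15 = $872.95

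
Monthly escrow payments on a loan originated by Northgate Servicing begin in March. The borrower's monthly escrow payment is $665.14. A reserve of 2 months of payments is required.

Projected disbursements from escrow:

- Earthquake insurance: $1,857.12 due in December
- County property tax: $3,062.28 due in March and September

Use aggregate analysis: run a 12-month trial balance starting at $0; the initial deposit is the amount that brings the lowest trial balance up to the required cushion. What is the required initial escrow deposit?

$3,727.42

Cushion = 2 × $665.14 = $1,330.28
Trial balance (start $0, +$665.14 each month, − disbursements):
  Mar: +$665.14 − $3,062.28 → -$2,397.14
  Apr: +$665.14 → -$1,732.00
  May: +$665.14 → -$1,066.86
  Jun: +$665.14 → -$401.72
  Jul: +$665.14 → $263.42
  Aug: +$665.14 → $928.56
  Sep: +$665.14 − $3,062.28 → -$1,468.58
  Oct: +$665.14 → -$803.44
  Nov: +$665.14 → -$138.30
  Dec: +$665.14 − $1,857.12 → -$1,330.28
  Jan: +$665.14 → -$665.14
  Feb: +$665.14 → $0.00
Lowest trial balance = -$2,397.14 (Mar)
Initial deposit = cushion − low point = $1,330.28 − (-$2,397.14) = $3,727.42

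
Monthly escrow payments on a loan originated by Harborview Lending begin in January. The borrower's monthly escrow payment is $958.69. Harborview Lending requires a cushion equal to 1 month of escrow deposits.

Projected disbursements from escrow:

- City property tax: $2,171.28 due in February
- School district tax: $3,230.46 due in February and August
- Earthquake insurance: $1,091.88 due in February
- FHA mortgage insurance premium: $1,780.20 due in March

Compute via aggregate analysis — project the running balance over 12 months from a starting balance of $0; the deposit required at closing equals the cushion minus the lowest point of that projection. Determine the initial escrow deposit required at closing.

Cushion = 1 × $958.69 = $958.69
Trial balance (start $0, +$958.69 each month, − disbursements):
  Jan: +$958.69 → $958.69
  Feb: +$958.69 − $6,493.62 → -$4,576.24
  Mar: +$958.69 − $1,780.20 → -$5,397.75
  Apr: +$958.69 → -$4,439.06
  May: +$958.69 → -$3,480.37
  Jun: +$958.69 → -$2,521.68
  Jul: +$958.69 → -$1,562.99
  Aug: +$958.69 − $3,230.46 → -$3,834.76
  Sep: +$958.69 → -$2,876.07
  Oct: +$958.69 → -$1,917.38
  Nov: +$958.69 → -$958.69
  Dec: +$958.69 → $0.00
Lowest trial balance = -$5,397.75 (Mar)
Initial deposit = cushion − low point = $958.69 − (-$5,397.75) = $6,356.44

$6,356.44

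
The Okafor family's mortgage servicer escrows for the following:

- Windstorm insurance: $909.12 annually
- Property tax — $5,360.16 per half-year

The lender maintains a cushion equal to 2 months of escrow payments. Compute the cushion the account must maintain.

Windstorm insurance = $909.12 per year
Property tax = $5,360.16 × 2 = $10,720.32 per year
Combined annual = $11,629.44
Monthly escrow = $11,629.44 ÷ 12 = $969.12
Required cushion = 2 × $969.12 = $1,938.24

$1,938.24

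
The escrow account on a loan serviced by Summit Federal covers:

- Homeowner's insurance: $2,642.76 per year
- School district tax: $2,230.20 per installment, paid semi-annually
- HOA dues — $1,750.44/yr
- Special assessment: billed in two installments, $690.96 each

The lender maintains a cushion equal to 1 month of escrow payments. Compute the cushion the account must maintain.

Homeowner's insurance: $2,642.76 per year
School district tax: $2,230.20 × 2 = $4,460.40 per year
HOA dues: $1,750.44 per year
Special assessment: $690.96 × 2 = $1,381.92 per year
Combined annual = $2,642.76 + $4,460.40 + $1,750.44 + $1,381.92 = $10,235.52
Per month = $10,235.52 ÷ 12 = $852.96
Required cushion = 1 × $852.96 = $852.96

$852.96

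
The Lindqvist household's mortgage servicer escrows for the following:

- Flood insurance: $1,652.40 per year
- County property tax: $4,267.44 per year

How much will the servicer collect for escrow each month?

Flood insurance: $1,652.40/yr
County property tax: $4,267.44/yr
Yearly total = $1,652.40 + $4,267.44 = $5,919.84
Per month = $5,919.84 ÷ 12 = $493.32

$493.32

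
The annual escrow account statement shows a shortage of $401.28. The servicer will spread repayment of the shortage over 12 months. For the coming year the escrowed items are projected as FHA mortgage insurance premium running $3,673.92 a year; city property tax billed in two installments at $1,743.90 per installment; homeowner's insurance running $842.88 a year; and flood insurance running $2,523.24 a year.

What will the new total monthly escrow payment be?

FHA mortgage insurance premium: $3,673.92 annually
City property tax: $1,743.90 × 2 = $3,487.80 annually
Homeowner's insurance: $842.88 annually
Flood insurance: $2,523.24 annually
Annual escrow total = $10,527.84
Per month = $10,527.84 ÷ 12 = $877.32
Shortage per month = $401.28 ÷ 12 = $33.44
Adjusted monthly = $877.32 + $33.44 = $910.76

$910.76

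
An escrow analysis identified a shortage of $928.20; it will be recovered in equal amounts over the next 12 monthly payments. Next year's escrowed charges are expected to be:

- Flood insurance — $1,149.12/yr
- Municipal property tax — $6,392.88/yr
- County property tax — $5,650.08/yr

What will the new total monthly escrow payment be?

$1,176.69

Flood insurance = $1,149.12 per year
Municipal property tax = $6,392.88 per year
County property tax = $5,650.08 per year
Combined annual = $1,149.12 + $6,392.88 + $5,650.08 = $13,192.08
Per month = $13,192.08 / 12 = $1,099.34
Shortage per month = $928.20 / 12 = $77.35
Adjusted monthly = $1,099.34 + $77.35 = $1,176.69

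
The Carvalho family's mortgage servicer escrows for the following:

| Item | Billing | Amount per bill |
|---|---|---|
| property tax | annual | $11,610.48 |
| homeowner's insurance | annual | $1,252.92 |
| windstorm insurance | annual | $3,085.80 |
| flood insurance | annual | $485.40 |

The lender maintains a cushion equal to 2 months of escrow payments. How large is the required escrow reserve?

$2,739.10

Property tax: $11,610.48 per year
Homeowner's insurance: $1,252.92 per year
Windstorm insurance: $3,085.80 per year
Flood insurance: $485.40 per year
Annual escrow total = $11,610.48 + $1,252.92 + $3,085.80 + $485.40 = $16,434.60
Monthly = $16,434.60 ÷ 12 = $1,369.55
Required cushion = 2 × $1,369.55 = $2,739.10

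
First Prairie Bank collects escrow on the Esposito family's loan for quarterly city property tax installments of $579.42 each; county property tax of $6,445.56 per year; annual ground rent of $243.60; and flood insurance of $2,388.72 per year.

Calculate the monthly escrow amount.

City property tax — $579.42 × 4 = $2,317.68 annually
County property tax — $6,445.56 annually
Ground rent — $243.60 annually
Flood insurance — $2,388.72 annually
Yearly total = $2,317.68 + $6,445.56 + $243.60 + $2,388.72 = $11,395.56
Monthly escrow = $11,395.56 ÷ 12 = $949.63

$949.63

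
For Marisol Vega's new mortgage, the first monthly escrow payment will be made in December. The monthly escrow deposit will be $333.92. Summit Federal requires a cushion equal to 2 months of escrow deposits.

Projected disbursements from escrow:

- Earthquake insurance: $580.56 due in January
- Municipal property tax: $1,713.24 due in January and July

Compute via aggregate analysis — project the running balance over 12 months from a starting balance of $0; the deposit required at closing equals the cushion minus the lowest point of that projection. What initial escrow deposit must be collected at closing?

$2,293.80

Cushion = 2 × $333.92 = $667.84
Trial balance (start $0, +$333.92 each month, − disbursements):
  Dec: +$333.92 → $333.92
  Jan: +$333.92 − $2,293.80 → -$1,625.96
  Feb: +$333.92 → -$1,292.04
  Mar: +$333.92 → -$958.12
  Apr: +$333.92 → -$624.20
  May: +$333.92 → -$290.28
  Jun: +$333.92 → $43.64
  Jul: +$333.92 − $1,713.24 → -$1,335.68
  Aug: +$333.92 → -$1,001.76
  Sep: +$333.92 → -$667.84
  Oct: +$333.92 → -$333.92
  Nov: +$333.92 → $0.00
Lowest trial balance = -$1,625.96 (Jan)
Initial deposit = cushion − low point = $667.84 − (-$1,625.96) = $2,293.80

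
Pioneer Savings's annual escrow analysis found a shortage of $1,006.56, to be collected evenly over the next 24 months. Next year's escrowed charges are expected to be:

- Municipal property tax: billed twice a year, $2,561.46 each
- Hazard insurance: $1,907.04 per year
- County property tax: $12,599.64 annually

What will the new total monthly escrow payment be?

Municipal property tax: $2,561.46 × 2 = $5,122.92
Hazard insurance: $1,907.04
County property tax: $12,599.64
Annual escrow total = $5,122.92 + $1,907.04 + $12,599.64 = $19,629.60
Monthly escrow = $19,629.60 / 12 = $1,635.80
Shortage per month = $1,006.56 / 24 = $41.94
New monthly escrow = $1,635.80 + $41.94 = $1,677.74

$1,677.74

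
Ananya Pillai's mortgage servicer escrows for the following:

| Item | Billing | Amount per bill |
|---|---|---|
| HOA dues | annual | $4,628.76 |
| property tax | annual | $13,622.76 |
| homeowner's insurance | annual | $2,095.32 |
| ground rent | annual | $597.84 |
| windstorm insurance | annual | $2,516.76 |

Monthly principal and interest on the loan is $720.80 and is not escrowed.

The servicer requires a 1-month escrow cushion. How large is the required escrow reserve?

$1,955.12

HOA dues: $4,628.76
Property tax: $13,622.76
Homeowner's insurance: $2,095.32
Ground rent: $597.84
Windstorm insurance: $2,516.76
Total per year = $4,628.76 + $13,622.76 + $2,095.32 + $597.84 + $2,516.76 = $23,461.44
Monthly escrow = $23,461.44 / 12 = $1,955.12
Required cushion = 1 × $1,955.12 = $1,955.12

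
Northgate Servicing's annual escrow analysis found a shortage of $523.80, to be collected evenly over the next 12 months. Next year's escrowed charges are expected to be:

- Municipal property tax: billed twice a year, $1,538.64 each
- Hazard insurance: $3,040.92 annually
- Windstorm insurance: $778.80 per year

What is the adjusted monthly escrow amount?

Municipal property tax: $1,538.64 × 2 = $3,077.28/yr
Hazard insurance: $3,040.92/yr
Windstorm insurance: $778.80/yr
Annual escrow total = $6,897.00
Base monthly escrow = $6,897.00 / 12 = $574.75
Shortage spread = $523.80 / 12 = $43.65/mo
Adjusted monthly = $574.75 + $43.65 = $618.40

$618.40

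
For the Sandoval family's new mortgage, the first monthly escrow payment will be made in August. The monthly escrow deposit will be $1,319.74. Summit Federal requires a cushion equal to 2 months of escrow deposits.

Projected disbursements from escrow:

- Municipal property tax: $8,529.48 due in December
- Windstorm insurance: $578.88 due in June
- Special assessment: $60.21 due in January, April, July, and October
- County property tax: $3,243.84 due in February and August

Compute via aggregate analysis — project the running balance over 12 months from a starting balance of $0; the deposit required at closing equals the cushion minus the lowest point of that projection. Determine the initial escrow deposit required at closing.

$8,538.88

Cushion = 2 × $1,319.74 = $2,639.48
Trial balance (start $0, +$1,319.74 each month, − disbursements):
  Aug: +$1,319.74 − $3,243.84 → -$1,924.10
  Sep: +$1,319.74 → -$604.36
  Oct: +$1,319.74 − $60.21 → $655.17
  Nov: +$1,319.74 → $1,974.91
  Dec: +$1,319.74 − $8,529.48 → -$5,234.83
  Jan: +$1,319.74 − $60.21 → -$3,975.30
  Feb: +$1,319.74 − $3,243.84 → -$5,899.40
  Mar: +$1,319.74 → -$4,579.66
  Apr: +$1,319.74 − $60.21 → -$3,320.13
  May: +$1,319.74 → -$2,000.39
  Jun: +$1,319.74 − $578.88 → -$1,259.53
  Jul: +$1,319.74 − $60.21 → $0.00
Lowest trial balance = -$5,899.40 (Feb)
Initial deposit = cushion − low point = $2,639.48 − (-$5,899.40) = $8,538.88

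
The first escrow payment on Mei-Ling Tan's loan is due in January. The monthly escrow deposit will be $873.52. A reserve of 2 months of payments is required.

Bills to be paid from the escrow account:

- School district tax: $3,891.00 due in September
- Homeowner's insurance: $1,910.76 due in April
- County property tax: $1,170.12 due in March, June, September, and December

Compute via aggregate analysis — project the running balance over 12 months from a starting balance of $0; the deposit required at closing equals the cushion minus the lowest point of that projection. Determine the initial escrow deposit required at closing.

$3,197.48

Cushion = 2 × $873.52 = $1,747.04
Trial balance (start $0, +$873.52 each month, − disbursements):
  Jan: +$873.52 → $873.52
  Feb: +$873.52 → $1,747.04
  Mar: +$873.52 − $1,170.12 → $1,450.44
  Apr: +$873.52 − $1,910.76 → $413.20
  May: +$873.52 → $1,286.72
  Jun: +$873.52 − $1,170.12 → $990.12
  Jul: +$873.52 → $1,863.64
  Aug: +$873.52 → $2,737.16
  Sep: +$873.52 − $5,061.12 → -$1,450.44
  Oct: +$873.52 → -$576.92
  Nov: +$873.52 → $296.60
  Dec: +$873.52 − $1,170.12 → $0.00
Lowest trial balance = -$1,450.44 (Sep)
Initial deposit = cushion − low point = $1,747.04 − (-$1,450.44) = $3,197.48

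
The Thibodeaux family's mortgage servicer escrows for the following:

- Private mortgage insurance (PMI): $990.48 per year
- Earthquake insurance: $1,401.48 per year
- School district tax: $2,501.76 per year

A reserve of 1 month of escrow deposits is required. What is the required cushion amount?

Private mortgage insurance (PMI) — $990.48
Earthquake insurance — $1,401.48
School district tax — $2,501.76
Combined annual = $990.48 + $1,401.48 + $2,501.76 = $4,893.72
Base monthly escrow = $4,893.72 / 12 = $407.81
Reserve = 1 × $407.81 = $407.81

$407.81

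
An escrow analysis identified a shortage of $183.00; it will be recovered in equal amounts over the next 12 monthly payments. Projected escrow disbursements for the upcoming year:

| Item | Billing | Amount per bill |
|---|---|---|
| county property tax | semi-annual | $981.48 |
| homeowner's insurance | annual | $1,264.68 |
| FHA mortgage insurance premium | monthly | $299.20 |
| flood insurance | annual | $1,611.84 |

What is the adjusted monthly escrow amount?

$717.74

County property tax: $981.48 × 2 = $1,962.96/yr
Homeowner's insurance: $1,264.68/yr
FHA mortgage insurance premium: $299.20 × 12 = $3,590.40/yr
Flood insurance: $1,611.84/yr
Combined annual = $1,962.96 + $1,264.68 + $3,590.40 + $1,611.84 = $8,429.88
Per month = $8,429.88 ÷ 12 = $702.49
Shortage spread = $183.00 ÷ 12 = $15.25/mo
New monthly escrow = $702.49 + $15.25 = $717.74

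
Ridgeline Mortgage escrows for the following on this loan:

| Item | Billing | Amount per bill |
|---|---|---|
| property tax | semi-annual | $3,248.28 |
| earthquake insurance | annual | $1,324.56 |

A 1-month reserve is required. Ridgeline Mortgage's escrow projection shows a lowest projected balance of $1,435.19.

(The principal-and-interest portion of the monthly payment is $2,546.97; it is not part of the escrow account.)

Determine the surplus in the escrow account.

Property tax — $3,248.28 × 2 = $6,496.56 annually
Earthquake insurance — $1,324.56 annually
Annual escrow total = $7,821.12
Monthly escrow = $7,821.12 / 12 = $651.76
Required cushion = 1 × $651.76 = $651.76
Surplus = $1,435.19 − $651.76 = $783.43

$783.43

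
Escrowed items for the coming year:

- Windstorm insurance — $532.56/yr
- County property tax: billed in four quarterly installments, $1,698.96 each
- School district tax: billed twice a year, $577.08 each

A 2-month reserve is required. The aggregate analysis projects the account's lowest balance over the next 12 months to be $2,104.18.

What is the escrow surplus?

Windstorm insurance = $532.56/yr
County property tax = $1,698.96 × 4 = $6,795.84/yr
School district tax = $577.08 × 2 = $1,154.16/yr
Combined annual = $532.56 + $6,795.84 + $1,154.16 = $8,482.56
Monthly = $8,482.56 / 12 = $706.88
Required reserve = 2 × $706.88 = $1,413.76
Surplus = $2,104.18 − $1,413.76 = $690.42

$690.42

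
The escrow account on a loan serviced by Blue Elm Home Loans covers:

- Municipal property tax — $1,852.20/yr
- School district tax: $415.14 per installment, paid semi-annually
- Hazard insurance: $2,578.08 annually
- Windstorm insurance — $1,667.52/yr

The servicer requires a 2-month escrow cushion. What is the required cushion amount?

Municipal property tax: $1,852.20
School district tax: $415.14 × 2 = $830.28
Hazard insurance: $2,578.08
Windstorm insurance: $1,667.52
Total per year = $1,852.20 + $830.28 + $2,578.08 + $1,667.52 = $6,928.08
Base monthly escrow = $6,928.08 ÷ 12 = $577.34
Required cushion = 2 × $577.34 = $1,154.68

$1,154.68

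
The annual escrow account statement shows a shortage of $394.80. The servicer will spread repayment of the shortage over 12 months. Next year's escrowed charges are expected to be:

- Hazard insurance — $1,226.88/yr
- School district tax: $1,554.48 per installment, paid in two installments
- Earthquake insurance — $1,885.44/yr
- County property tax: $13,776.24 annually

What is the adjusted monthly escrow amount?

Hazard insurance: $1,226.88/yr
School district tax: $1,554.48 × 2 = $3,108.96/yr
Earthquake insurance: $1,885.44/yr
County property tax: $13,776.24/yr
Total annual escrow = $1,226.88 + $3,108.96 + $1,885.44 + $13,776.24 = $19,997.52
Base monthly escrow = $19,997.52 / 12 = $1,666.46
Shortage spread = $394.80 ÷ 12 = $32.90/mo
New monthly escrow = $1,666.46 + $32.90 = $1,699.36

$1,699.36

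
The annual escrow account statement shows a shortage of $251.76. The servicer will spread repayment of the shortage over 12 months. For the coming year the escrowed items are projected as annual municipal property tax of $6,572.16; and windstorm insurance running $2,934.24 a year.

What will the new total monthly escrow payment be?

$813.18

Municipal property tax: $6,572.16 per year
Windstorm insurance: $2,934.24 per year
Total annual escrow = $6,572.16 + $2,934.24 = $9,506.40
Monthly = $9,506.40 ÷ 12 = $792.20
Shortage per month = $251.76 ÷ 12 = $20.98
New monthly escrow = $792.20 + $20.98 = $813.18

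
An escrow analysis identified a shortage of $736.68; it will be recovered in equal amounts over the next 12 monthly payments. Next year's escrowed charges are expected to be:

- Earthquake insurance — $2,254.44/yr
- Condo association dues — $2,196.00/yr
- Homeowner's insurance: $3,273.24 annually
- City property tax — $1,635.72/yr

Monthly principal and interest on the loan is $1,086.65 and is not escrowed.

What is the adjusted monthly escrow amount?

Earthquake insurance — $2,254.44
Condo association dues — $2,196.00
Homeowner's insurance — $3,273.24
City property tax — $1,635.72
Yearly total = $9,359.40
Monthly escrow = $9,359.40 ÷ 12 = $779.95
Shortage per month = $736.68 / 12 = $61.39
New monthly escrow = $779.95 + $61.39 = $841.34

$841.34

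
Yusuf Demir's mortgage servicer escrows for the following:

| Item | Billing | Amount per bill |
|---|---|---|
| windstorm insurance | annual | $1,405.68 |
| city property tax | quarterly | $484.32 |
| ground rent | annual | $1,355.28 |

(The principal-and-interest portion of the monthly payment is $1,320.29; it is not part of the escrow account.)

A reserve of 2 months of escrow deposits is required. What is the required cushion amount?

$783.04

Windstorm insurance = $1,405.68 per year
City property tax = $484.32 × 4 = $1,937.28 per year
Ground rent = $1,355.28 per year
Total annual escrow = $1,405.68 + $1,937.28 + $1,355.28 = $4,698.24
Per month = $4,698.24 / 12 = $391.52
Reserve = 2 × $391.52 = $783.04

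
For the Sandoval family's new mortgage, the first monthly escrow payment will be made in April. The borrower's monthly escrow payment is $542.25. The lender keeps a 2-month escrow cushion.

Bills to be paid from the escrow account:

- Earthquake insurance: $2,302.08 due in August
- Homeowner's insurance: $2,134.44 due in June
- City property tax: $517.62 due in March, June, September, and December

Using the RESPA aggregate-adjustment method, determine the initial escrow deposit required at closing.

$3,327.39

Cushion = 2 × $542.25 = $1,084.50
Trial balance (start $0, +$542.25 each month, − disbursements):
  Apr: +$542.25 → $542.25
  May: +$542.25 → $1,084.50
  Jun: +$542.25 − $2,652.06 → -$1,025.31
  Jul: +$542.25 → -$483.06
  Aug: +$542.25 − $2,302.08 → -$2,242.89
  Sep: +$542.25 − $517.62 → -$2,218.26
  Oct: +$542.25 → -$1,676.01
  Nov: +$542.25 → -$1,133.76
  Dec: +$542.25 − $517.62 → -$1,109.13
  Jan: +$542.25 → -$566.88
  Feb: +$542.25 → -$24.63
  Mar: +$542.25 − $517.62 → $0.00
Lowest trial balance = -$2,242.89 (Aug)
Initial deposit = cushion − low point = $1,084.50 − (-$2,242.89) = $3,327.39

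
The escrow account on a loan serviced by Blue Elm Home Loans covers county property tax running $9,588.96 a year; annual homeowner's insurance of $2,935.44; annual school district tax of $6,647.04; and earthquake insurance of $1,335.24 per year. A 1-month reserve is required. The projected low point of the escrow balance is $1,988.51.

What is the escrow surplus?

County property tax — $9,588.96/yr
Homeowner's insurance — $2,935.44/yr
School district tax — $6,647.04/yr
Earthquake insurance — $1,335.24/yr
Total annual escrow = $9,588.96 + $2,935.44 + $6,647.04 + $1,335.24 = $20,506.68
Per month = $20,506.68 / 12 = $1,708.89
Required reserve = 1 × $1,708.89 = $1,708.89
Excess over cushion: $1,988.51 − $1,708.89 = $279.62

$279.62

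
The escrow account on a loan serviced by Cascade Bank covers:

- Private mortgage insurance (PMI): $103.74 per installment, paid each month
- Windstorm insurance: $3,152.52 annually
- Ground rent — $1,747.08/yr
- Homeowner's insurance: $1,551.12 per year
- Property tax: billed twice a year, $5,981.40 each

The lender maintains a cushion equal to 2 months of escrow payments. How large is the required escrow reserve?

$3,276.40

Private mortgage insurance (PMI) — $103.74 × 12 = $1,244.88/yr
Windstorm insurance — $3,152.52/yr
Ground rent — $1,747.08/yr
Homeowner's insurance — $1,551.12/yr
Property tax — $5,981.40 × 2 = $11,962.80/yr
Yearly total = $1,244.88 + $3,152.52 + $1,747.08 + $1,551.12 + $11,962.80 = $19,658.40
Per month = $19,658.40 ÷ 12 = $1,638.20
Reserve = 2 × $1,638.20 = $3,276.40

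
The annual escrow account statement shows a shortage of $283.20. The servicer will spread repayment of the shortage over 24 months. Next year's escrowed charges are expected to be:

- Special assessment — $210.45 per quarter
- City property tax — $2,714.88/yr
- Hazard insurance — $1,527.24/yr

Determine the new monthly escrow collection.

Special assessment — $210.45 × 4 = $841.80 per year
City property tax — $2,714.88 per year
Hazard insurance — $1,527.24 per year
Combined annual = $5,083.92
Per month = $5,083.92 ÷ 12 = $423.66
Shortage per month = $283.20 / 24 = $11.80
Adjusted monthly = $423.66 + $11.80 = $435.46

$435.46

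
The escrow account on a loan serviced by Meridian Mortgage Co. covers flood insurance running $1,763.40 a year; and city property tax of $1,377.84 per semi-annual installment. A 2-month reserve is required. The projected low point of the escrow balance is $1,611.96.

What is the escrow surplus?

$858.78

Flood insurance = $1,763.40 annually
City property tax = $1,377.84 × 2 = $2,755.68 annually
Combined annual = $4,519.08
Per month = $4,519.08 ÷ 12 = $376.59
Required cushion = 2 × $376.59 = $753.18
Surplus = $1,611.96 − $753.18 = $858.78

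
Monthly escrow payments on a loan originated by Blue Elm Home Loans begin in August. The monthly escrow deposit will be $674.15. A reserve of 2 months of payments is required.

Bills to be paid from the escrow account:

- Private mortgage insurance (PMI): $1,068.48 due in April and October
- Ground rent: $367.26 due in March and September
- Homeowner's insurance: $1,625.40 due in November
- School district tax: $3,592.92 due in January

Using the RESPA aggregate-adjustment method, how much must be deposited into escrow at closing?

Cushion = 2 × $674.15 = $1,348.30
Trial balance (start $0, +$674.15 each month, − disbursements):
  Aug: +$674.15 → $674.15
  Sep: +$674.15 − $367.26 → $981.04
  Oct: +$674.15 − $1,068.48 → $586.71
  Nov: +$674.15 − $1,625.40 → -$364.54
  Dec: +$674.15 → $309.61
  Jan: +$674.15 − $3,592.92 → -$2,609.16
  Feb: +$674.15 → -$1,935.01
  Mar: +$674.15 − $367.26 → -$1,628.12
  Apr: +$674.15 − $1,068.48 → -$2,022.45
  May: +$674.15 → -$1,348.30
  Jun: +$674.15 → -$674.15
  Jul: +$674.15 → $0.00
Lowest trial balance = -$2,609.16 (Jan)
Initial deposit = cushion − low point = $1,348.30 − (-$2,609.16) = $3,957.46

$3,957.46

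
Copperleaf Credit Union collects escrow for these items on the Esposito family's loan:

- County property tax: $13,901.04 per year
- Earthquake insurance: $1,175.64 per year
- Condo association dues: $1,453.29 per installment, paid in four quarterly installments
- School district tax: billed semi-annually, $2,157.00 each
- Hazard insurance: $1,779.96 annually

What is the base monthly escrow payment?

$2,248.65

County property tax = $13,901.04 per year
Earthquake insurance = $1,175.64 per year
Condo association dues = $1,453.29 × 4 = $5,813.16 per year
School district tax = $2,157.00 × 2 = $4,314.00 per year
Hazard insurance = $1,779.96 per year
Annual escrow total = $13,901.04 + $1,175.64 + $5,813.16 + $4,314.00 + $1,779.96 = $26,983.80
Base monthly escrow = $26,983.80 ÷ 12 = $2,248.65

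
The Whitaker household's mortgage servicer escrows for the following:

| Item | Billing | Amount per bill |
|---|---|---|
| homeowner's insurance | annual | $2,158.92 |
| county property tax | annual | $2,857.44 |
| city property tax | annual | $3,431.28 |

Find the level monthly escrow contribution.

$703.97

Homeowner's insurance — $2,158.92 annually
County property tax — $2,857.44 annually
City property tax — $3,431.28 annually
Combined annual = $2,158.92 + $2,857.44 + $3,431.28 = $8,447.64
Monthly = $8,447.64 ÷ 12 = $703.97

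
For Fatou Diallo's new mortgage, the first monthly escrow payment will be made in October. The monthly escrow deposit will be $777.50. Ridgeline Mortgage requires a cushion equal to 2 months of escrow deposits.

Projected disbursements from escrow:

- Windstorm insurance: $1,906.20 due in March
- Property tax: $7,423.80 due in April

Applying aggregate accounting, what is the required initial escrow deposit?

Cushion = 2 × $777.50 = $1,555.00
Trial balance (start $0, +$777.50 each month, − disbursements):
  Oct: +$777.50 → $777.50
  Nov: +$777.50 → $1,555.00
  Dec: +$777.50 → $2,332.50
  Jan: +$777.50 → $3,110.00
  Feb: +$777.50 → $3,887.50
  Mar: +$777.50 − $1,906.20 → $2,758.80
  Apr: +$777.50 − $7,423.80 → -$3,887.50
  May: +$777.50 → -$3,110.00
  Jun: +$777.50 → -$2,332.50
  Jul: +$777.50 → -$1,555.00
  Aug: +$777.50 → -$777.50
  Sep: +$777.50 → $0.00
Lowest trial balance = -$3,887.50 (Apr)
Initial deposit = cushion − low point = $1,555.00 − (-$3,887.50) = $5,442.50

$5,442.50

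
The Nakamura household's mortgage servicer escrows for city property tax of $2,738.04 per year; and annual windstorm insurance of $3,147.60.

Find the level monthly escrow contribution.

$490.47

City property tax = $2,738.04
Windstorm insurance = $3,147.60
Total per year = $2,738.04 + $3,147.60 = $5,885.64
Per month = $5,885.64 / 12 = $490.47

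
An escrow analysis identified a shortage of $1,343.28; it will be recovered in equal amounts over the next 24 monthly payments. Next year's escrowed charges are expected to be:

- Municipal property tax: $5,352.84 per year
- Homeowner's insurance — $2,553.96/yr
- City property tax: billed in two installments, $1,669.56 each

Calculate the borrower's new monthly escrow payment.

Municipal property tax: $5,352.84 annually
Homeowner's insurance: $2,553.96 annually
City property tax: $1,669.56 × 2 = $3,339.12 annually
Yearly total = $11,245.92
Monthly escrow = $11,245.92 / 12 = $937.16
Shortage spread = $1,343.28 / 24 = $55.97/mo
New monthly escrow = $937.16 + $55.97 = $993.13

$993.13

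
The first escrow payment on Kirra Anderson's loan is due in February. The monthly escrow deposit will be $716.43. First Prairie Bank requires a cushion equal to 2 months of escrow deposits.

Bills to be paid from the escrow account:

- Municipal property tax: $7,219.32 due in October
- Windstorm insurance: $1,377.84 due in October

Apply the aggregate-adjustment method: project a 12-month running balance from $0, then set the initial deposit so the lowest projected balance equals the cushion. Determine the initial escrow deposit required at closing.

$3,582.15

Cushion = 2 × $716.43 = $1,432.86
Trial balance (start $0, +$716.43 each month, − disbursements):
  Feb: +$716.43 → $716.43
  Mar: +$716.43 → $1,432.86
  Apr: +$716.43 → $2,149.29
  May: +$716.43 → $2,865.72
  Jun: +$716.43 → $3,582.15
  Jul: +$716.43 → $4,298.58
  Aug: +$716.43 → $5,015.01
  Sep: +$716.43 → $5,731.44
  Oct: +$716.43 − $8,597.16 → -$2,149.29
  Nov: +$716.43 → -$1,432.86
  Dec: +$716.43 → -$716.43
  Jan: +$716.43 → $0.00
Lowest trial balance = -$2,149.29 (Oct)
Initial deposit = cushion − low point = $1,432.86 − (-$2,149.29) = $3,582.15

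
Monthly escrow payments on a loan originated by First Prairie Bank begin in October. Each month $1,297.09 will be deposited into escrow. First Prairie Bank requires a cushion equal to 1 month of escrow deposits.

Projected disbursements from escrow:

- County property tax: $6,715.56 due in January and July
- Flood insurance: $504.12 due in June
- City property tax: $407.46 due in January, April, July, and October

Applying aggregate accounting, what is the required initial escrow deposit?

$3,891.27

Cushion = 1 × $1,297.09 = $1,297.09
Trial balance (start $0, +$1,297.09 each month, − disbursements):
  Oct: +$1,297.09 − $407.46 → $889.63
  Nov: +$1,297.09 → $2,186.72
  Dec: +$1,297.09 → $3,483.81
  Jan: +$1,297.09 − $7,123.02 → -$2,342.12
  Feb: +$1,297.09 → -$1,045.03
  Mar: +$1,297.09 → $252.06
  Apr: +$1,297.09 − $407.46 → $1,141.69
  May: +$1,297.09 → $2,438.78
  Jun: +$1,297.09 − $504.12 → $3,231.75
  Jul: +$1,297.09 − $7,123.02 → -$2,594.18
  Aug: +$1,297.09 → -$1,297.09
  Sep: +$1,297.09 → $0.00
Lowest trial balance = -$2,594.18 (Jul)
Initial deposit = cushion − low point = $1,297.09 − (-$2,594.18) = $3,891.27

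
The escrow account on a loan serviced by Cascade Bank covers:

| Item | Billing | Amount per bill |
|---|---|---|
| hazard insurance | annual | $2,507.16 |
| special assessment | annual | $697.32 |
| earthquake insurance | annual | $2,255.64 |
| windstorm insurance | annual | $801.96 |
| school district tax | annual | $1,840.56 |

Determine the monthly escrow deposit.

Hazard insurance: $2,507.16 per year
Special assessment: $697.32 per year
Earthquake insurance: $2,255.64 per year
Windstorm insurance: $801.96 per year
School district tax: $1,840.56 per year
Annual escrow total = $8,102.64
Base monthly escrow = $8,102.64 ÷ 12 = $675.22

$675.22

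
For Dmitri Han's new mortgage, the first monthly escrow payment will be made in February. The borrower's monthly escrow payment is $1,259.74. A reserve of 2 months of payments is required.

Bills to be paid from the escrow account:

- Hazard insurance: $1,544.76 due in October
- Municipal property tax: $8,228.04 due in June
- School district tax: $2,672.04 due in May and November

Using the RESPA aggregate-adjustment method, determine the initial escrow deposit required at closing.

Cushion = 2 × $1,259.74 = $2,519.48
Trial balance (start $0, +$1,259.74 each month, − disbursements):
  Feb: +$1,259.74 → $1,259.74
  Mar: +$1,259.74 → $2,519.48
  Apr: +$1,259.74 → $3,779.22
  May: +$1,259.74 − $2,672.04 → $2,366.92
  Jun: +$1,259.74 − $8,228.04 → -$4,601.38
  Jul: +$1,259.74 → -$3,341.64
  Aug: +$1,259.74 → -$2,081.90
  Sep: +$1,259.74 → -$822.16
  Oct: +$1,259.74 − $1,544.76 → -$1,107.18
  Nov: +$1,259.74 − $2,672.04 → -$2,519.48
  Dec: +$1,259.74 → -$1,259.74
  Jan: +$1,259.74 → $0.00
Lowest trial balance = -$4,601.38 (Jun)
Initial deposit = cushion − low point = $2,519.48 − (-$4,601.38) = $7,120.86

$7,120.86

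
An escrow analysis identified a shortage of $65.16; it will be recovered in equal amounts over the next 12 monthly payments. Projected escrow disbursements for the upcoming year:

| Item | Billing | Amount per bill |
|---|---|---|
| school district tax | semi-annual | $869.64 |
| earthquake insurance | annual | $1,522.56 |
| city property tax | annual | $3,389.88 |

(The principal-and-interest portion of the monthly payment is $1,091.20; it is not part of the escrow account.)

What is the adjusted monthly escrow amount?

School district tax: $869.64 × 2 = $1,739.28
Earthquake insurance: $1,522.56
City property tax: $3,389.88
Combined annual = $6,651.72
Monthly = $6,651.72 ÷ 12 = $554.31
Monthly shortage recovery: $65.16 / 12 = $5.43
Adjusted monthly = $554.31 + $5.43 = $559.74

$559.74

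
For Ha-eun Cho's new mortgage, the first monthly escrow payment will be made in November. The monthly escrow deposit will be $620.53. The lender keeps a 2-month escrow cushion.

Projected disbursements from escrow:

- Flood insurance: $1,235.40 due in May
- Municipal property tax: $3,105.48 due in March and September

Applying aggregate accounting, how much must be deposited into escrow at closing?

$1,861.59

Cushion = 2 × $620.53 = $1,241.06
Trial balance (start $0, +$620.53 each month, − disbursements):
  Nov: +$620.53 → $620.53
  Dec: +$620.53 → $1,241.06
  Jan: +$620.53 → $1,861.59
  Feb: +$620.53 → $2,482.12
  Mar: +$620.53 − $3,105.48 → -$2.83
  Apr: +$620.53 → $617.70
  May: +$620.53 − $1,235.40 → $2.83
  Jun: +$620.53 → $623.36
  Jul: +$620.53 → $1,243.89
  Aug: +$620.53 → $1,864.42
  Sep: +$620.53 − $3,105.48 → -$620.53
  Oct: +$620.53 → $0.00
Lowest trial balance = -$620.53 (Sep)
Initial deposit = cushion − low point = $1,241.06 − (-$620.53) = $1,861.59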